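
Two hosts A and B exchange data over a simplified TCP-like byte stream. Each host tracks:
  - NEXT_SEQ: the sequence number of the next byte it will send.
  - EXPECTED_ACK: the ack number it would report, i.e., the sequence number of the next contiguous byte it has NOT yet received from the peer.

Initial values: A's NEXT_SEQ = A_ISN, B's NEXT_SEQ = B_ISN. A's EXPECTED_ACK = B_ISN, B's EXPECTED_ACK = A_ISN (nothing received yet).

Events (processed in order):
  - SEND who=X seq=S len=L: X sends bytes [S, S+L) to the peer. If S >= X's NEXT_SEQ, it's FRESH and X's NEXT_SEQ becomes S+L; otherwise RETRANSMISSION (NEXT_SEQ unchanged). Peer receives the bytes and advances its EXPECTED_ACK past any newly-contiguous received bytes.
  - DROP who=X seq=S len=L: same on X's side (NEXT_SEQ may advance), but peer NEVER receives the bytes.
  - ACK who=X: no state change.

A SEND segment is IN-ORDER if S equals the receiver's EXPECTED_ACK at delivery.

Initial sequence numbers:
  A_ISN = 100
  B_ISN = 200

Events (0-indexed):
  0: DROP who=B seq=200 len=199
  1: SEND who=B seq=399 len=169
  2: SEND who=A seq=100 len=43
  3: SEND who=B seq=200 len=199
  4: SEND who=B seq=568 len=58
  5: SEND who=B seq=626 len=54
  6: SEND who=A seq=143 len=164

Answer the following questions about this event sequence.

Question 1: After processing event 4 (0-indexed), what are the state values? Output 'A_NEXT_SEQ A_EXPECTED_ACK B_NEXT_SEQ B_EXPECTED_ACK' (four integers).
After event 0: A_seq=100 A_ack=200 B_seq=399 B_ack=100
After event 1: A_seq=100 A_ack=200 B_seq=568 B_ack=100
After event 2: A_seq=143 A_ack=200 B_seq=568 B_ack=143
After event 3: A_seq=143 A_ack=568 B_seq=568 B_ack=143
After event 4: A_seq=143 A_ack=626 B_seq=626 B_ack=143

143 626 626 143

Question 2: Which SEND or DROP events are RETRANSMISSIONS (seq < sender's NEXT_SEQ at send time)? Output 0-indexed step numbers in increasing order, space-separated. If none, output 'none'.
Answer: 3

Derivation:
Step 0: DROP seq=200 -> fresh
Step 1: SEND seq=399 -> fresh
Step 2: SEND seq=100 -> fresh
Step 3: SEND seq=200 -> retransmit
Step 4: SEND seq=568 -> fresh
Step 5: SEND seq=626 -> fresh
Step 6: SEND seq=143 -> fresh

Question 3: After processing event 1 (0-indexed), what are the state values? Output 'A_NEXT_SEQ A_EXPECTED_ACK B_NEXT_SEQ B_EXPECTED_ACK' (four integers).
After event 0: A_seq=100 A_ack=200 B_seq=399 B_ack=100
After event 1: A_seq=100 A_ack=200 B_seq=568 B_ack=100

100 200 568 100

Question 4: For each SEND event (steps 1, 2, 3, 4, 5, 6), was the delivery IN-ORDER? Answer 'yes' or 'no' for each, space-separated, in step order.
Step 1: SEND seq=399 -> out-of-order
Step 2: SEND seq=100 -> in-order
Step 3: SEND seq=200 -> in-order
Step 4: SEND seq=568 -> in-order
Step 5: SEND seq=626 -> in-order
Step 6: SEND seq=143 -> in-order

Answer: no yes yes yes yes yes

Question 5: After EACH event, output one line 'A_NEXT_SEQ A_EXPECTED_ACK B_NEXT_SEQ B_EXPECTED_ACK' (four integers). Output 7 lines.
100 200 399 100
100 200 568 100
143 200 568 143
143 568 568 143
143 626 626 143
143 680 680 143
307 680 680 307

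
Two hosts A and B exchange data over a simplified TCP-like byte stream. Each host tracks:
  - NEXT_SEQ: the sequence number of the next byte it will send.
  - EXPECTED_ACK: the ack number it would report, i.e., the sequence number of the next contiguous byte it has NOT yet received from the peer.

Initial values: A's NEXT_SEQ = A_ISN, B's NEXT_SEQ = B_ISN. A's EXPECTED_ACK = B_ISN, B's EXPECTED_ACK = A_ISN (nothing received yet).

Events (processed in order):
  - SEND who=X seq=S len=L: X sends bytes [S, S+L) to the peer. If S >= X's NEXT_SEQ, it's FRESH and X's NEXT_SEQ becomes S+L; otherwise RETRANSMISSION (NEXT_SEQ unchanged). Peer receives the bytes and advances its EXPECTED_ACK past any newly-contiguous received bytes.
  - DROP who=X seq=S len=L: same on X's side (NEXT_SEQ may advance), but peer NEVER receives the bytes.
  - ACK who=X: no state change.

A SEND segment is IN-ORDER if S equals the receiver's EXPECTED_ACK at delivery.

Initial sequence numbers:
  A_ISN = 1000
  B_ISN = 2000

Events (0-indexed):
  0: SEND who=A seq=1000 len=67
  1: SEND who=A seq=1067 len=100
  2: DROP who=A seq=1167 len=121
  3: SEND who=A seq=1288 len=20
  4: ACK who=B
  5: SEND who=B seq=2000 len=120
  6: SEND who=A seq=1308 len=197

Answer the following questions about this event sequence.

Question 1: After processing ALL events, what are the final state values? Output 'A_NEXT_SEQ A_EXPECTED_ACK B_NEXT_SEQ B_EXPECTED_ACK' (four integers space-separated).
After event 0: A_seq=1067 A_ack=2000 B_seq=2000 B_ack=1067
After event 1: A_seq=1167 A_ack=2000 B_seq=2000 B_ack=1167
After event 2: A_seq=1288 A_ack=2000 B_seq=2000 B_ack=1167
After event 3: A_seq=1308 A_ack=2000 B_seq=2000 B_ack=1167
After event 4: A_seq=1308 A_ack=2000 B_seq=2000 B_ack=1167
After event 5: A_seq=1308 A_ack=2120 B_seq=2120 B_ack=1167
After event 6: A_seq=1505 A_ack=2120 B_seq=2120 B_ack=1167

Answer: 1505 2120 2120 1167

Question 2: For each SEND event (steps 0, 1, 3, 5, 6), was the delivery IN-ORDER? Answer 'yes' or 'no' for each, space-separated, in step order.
Step 0: SEND seq=1000 -> in-order
Step 1: SEND seq=1067 -> in-order
Step 3: SEND seq=1288 -> out-of-order
Step 5: SEND seq=2000 -> in-order
Step 6: SEND seq=1308 -> out-of-order

Answer: yes yes no yes no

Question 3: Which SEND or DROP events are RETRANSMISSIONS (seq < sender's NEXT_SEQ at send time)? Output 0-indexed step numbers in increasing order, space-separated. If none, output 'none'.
Step 0: SEND seq=1000 -> fresh
Step 1: SEND seq=1067 -> fresh
Step 2: DROP seq=1167 -> fresh
Step 3: SEND seq=1288 -> fresh
Step 5: SEND seq=2000 -> fresh
Step 6: SEND seq=1308 -> fresh

Answer: none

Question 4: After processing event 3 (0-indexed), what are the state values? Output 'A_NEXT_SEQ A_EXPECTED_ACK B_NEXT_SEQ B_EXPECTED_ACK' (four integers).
After event 0: A_seq=1067 A_ack=2000 B_seq=2000 B_ack=1067
After event 1: A_seq=1167 A_ack=2000 B_seq=2000 B_ack=1167
After event 2: A_seq=1288 A_ack=2000 B_seq=2000 B_ack=1167
After event 3: A_seq=1308 A_ack=2000 B_seq=2000 B_ack=1167

1308 2000 2000 1167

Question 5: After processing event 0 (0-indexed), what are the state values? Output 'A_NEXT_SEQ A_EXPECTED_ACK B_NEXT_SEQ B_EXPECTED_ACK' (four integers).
After event 0: A_seq=1067 A_ack=2000 B_seq=2000 B_ack=1067

1067 2000 2000 1067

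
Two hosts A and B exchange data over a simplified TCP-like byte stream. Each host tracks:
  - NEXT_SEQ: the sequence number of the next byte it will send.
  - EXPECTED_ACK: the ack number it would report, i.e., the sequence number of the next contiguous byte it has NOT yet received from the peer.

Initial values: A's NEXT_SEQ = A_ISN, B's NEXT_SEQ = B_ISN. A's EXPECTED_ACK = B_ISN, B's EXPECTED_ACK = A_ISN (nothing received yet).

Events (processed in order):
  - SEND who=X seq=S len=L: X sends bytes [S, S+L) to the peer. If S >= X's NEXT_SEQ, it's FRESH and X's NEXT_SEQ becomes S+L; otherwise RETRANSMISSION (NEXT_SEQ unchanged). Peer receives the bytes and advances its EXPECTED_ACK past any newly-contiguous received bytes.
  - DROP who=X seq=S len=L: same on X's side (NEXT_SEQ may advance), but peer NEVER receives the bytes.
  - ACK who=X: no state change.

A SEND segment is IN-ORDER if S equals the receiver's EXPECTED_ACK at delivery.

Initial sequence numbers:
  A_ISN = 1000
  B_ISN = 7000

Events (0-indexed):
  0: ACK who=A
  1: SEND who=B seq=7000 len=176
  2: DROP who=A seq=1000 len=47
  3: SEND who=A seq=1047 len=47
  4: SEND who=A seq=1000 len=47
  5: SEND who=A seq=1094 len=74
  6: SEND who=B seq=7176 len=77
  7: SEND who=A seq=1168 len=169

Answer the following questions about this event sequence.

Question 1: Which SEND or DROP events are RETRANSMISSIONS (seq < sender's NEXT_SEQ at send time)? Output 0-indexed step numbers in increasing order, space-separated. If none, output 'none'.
Answer: 4

Derivation:
Step 1: SEND seq=7000 -> fresh
Step 2: DROP seq=1000 -> fresh
Step 3: SEND seq=1047 -> fresh
Step 4: SEND seq=1000 -> retransmit
Step 5: SEND seq=1094 -> fresh
Step 6: SEND seq=7176 -> fresh
Step 7: SEND seq=1168 -> fresh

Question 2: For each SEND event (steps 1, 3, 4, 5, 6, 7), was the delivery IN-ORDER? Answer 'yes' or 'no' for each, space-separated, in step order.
Step 1: SEND seq=7000 -> in-order
Step 3: SEND seq=1047 -> out-of-order
Step 4: SEND seq=1000 -> in-order
Step 5: SEND seq=1094 -> in-order
Step 6: SEND seq=7176 -> in-order
Step 7: SEND seq=1168 -> in-order

Answer: yes no yes yes yes yes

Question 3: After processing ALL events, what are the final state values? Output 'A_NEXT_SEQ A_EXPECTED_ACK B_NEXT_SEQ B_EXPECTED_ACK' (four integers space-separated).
After event 0: A_seq=1000 A_ack=7000 B_seq=7000 B_ack=1000
After event 1: A_seq=1000 A_ack=7176 B_seq=7176 B_ack=1000
After event 2: A_seq=1047 A_ack=7176 B_seq=7176 B_ack=1000
After event 3: A_seq=1094 A_ack=7176 B_seq=7176 B_ack=1000
After event 4: A_seq=1094 A_ack=7176 B_seq=7176 B_ack=1094
After event 5: A_seq=1168 A_ack=7176 B_seq=7176 B_ack=1168
After event 6: A_seq=1168 A_ack=7253 B_seq=7253 B_ack=1168
After event 7: A_seq=1337 A_ack=7253 B_seq=7253 B_ack=1337

Answer: 1337 7253 7253 1337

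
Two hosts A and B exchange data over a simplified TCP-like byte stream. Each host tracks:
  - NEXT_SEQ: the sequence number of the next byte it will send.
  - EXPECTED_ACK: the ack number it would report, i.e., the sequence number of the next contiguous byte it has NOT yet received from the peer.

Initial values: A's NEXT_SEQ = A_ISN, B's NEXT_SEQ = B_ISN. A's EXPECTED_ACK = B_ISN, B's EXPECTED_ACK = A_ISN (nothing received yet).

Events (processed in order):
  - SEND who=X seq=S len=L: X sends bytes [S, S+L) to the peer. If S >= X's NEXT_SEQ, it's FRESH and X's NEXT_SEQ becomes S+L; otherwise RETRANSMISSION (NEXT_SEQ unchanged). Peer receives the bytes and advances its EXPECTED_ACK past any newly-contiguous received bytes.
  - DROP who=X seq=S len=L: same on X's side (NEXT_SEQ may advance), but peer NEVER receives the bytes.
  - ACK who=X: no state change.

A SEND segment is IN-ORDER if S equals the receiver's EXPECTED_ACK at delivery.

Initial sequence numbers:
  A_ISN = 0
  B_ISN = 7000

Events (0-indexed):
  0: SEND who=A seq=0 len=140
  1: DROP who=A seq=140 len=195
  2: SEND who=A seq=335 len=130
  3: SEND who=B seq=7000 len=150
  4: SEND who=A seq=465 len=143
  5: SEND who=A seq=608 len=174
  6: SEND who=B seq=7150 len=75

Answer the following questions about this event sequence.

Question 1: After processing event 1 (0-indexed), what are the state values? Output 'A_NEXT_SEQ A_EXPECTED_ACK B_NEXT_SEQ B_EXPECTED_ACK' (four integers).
After event 0: A_seq=140 A_ack=7000 B_seq=7000 B_ack=140
After event 1: A_seq=335 A_ack=7000 B_seq=7000 B_ack=140

335 7000 7000 140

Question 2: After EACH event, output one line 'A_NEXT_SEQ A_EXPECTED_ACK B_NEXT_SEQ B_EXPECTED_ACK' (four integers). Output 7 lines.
140 7000 7000 140
335 7000 7000 140
465 7000 7000 140
465 7150 7150 140
608 7150 7150 140
782 7150 7150 140
782 7225 7225 140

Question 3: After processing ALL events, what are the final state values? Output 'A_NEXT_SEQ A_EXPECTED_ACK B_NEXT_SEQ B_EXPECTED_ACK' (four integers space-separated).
Answer: 782 7225 7225 140

Derivation:
After event 0: A_seq=140 A_ack=7000 B_seq=7000 B_ack=140
After event 1: A_seq=335 A_ack=7000 B_seq=7000 B_ack=140
After event 2: A_seq=465 A_ack=7000 B_seq=7000 B_ack=140
After event 3: A_seq=465 A_ack=7150 B_seq=7150 B_ack=140
After event 4: A_seq=608 A_ack=7150 B_seq=7150 B_ack=140
After event 5: A_seq=782 A_ack=7150 B_seq=7150 B_ack=140
After event 6: A_seq=782 A_ack=7225 B_seq=7225 B_ack=140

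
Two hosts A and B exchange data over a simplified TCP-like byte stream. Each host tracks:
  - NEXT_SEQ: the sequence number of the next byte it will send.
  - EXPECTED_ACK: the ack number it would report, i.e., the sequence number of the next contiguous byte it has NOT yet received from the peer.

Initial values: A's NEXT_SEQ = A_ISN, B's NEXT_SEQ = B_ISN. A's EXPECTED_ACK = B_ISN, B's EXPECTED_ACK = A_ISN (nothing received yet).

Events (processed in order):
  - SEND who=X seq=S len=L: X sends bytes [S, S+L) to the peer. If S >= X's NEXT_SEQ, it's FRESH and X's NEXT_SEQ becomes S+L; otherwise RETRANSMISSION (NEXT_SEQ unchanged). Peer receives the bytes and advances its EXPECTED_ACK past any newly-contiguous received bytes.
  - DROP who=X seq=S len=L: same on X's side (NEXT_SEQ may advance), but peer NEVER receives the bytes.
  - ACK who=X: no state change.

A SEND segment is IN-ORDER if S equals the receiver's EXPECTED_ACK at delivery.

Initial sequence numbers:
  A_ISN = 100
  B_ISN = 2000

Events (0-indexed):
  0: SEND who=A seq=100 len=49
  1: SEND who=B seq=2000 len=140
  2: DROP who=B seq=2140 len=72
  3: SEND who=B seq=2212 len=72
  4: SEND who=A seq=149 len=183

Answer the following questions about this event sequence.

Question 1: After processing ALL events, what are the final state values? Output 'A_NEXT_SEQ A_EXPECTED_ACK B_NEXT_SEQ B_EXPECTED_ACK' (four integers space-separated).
After event 0: A_seq=149 A_ack=2000 B_seq=2000 B_ack=149
After event 1: A_seq=149 A_ack=2140 B_seq=2140 B_ack=149
After event 2: A_seq=149 A_ack=2140 B_seq=2212 B_ack=149
After event 3: A_seq=149 A_ack=2140 B_seq=2284 B_ack=149
After event 4: A_seq=332 A_ack=2140 B_seq=2284 B_ack=332

Answer: 332 2140 2284 332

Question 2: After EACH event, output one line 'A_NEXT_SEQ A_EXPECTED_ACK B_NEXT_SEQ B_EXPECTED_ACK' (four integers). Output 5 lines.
149 2000 2000 149
149 2140 2140 149
149 2140 2212 149
149 2140 2284 149
332 2140 2284 332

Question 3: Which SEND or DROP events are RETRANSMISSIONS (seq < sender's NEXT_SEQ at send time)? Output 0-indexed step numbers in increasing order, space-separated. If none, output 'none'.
Answer: none

Derivation:
Step 0: SEND seq=100 -> fresh
Step 1: SEND seq=2000 -> fresh
Step 2: DROP seq=2140 -> fresh
Step 3: SEND seq=2212 -> fresh
Step 4: SEND seq=149 -> fresh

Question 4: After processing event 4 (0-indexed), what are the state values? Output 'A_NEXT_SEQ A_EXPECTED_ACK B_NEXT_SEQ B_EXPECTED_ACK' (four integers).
After event 0: A_seq=149 A_ack=2000 B_seq=2000 B_ack=149
After event 1: A_seq=149 A_ack=2140 B_seq=2140 B_ack=149
After event 2: A_seq=149 A_ack=2140 B_seq=2212 B_ack=149
After event 3: A_seq=149 A_ack=2140 B_seq=2284 B_ack=149
After event 4: A_seq=332 A_ack=2140 B_seq=2284 B_ack=332

332 2140 2284 332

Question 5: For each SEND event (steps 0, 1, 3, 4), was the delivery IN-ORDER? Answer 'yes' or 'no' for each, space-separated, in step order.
Answer: yes yes no yes

Derivation:
Step 0: SEND seq=100 -> in-order
Step 1: SEND seq=2000 -> in-order
Step 3: SEND seq=2212 -> out-of-order
Step 4: SEND seq=149 -> in-order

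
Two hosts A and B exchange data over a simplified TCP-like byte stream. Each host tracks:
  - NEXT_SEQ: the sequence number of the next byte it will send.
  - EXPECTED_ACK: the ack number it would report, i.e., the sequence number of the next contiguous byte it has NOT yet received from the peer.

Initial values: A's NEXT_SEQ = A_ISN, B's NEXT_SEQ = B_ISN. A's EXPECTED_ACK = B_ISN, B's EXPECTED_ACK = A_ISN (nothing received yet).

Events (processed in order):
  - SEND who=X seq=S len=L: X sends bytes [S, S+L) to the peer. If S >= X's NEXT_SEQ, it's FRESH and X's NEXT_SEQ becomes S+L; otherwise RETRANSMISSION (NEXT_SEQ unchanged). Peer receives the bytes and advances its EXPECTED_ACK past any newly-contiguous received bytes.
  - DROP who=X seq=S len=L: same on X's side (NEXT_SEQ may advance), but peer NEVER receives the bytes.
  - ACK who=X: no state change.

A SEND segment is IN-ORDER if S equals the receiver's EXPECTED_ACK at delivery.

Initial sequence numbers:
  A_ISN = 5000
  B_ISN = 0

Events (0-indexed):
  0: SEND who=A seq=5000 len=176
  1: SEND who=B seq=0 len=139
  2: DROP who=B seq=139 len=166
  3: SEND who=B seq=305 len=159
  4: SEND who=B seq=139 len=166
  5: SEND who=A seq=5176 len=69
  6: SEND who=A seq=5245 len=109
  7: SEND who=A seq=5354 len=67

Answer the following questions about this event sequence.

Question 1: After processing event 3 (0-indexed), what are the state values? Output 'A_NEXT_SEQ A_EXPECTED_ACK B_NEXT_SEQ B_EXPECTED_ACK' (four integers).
After event 0: A_seq=5176 A_ack=0 B_seq=0 B_ack=5176
After event 1: A_seq=5176 A_ack=139 B_seq=139 B_ack=5176
After event 2: A_seq=5176 A_ack=139 B_seq=305 B_ack=5176
After event 3: A_seq=5176 A_ack=139 B_seq=464 B_ack=5176

5176 139 464 5176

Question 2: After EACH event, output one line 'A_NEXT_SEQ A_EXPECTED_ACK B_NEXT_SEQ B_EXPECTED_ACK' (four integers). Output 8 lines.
5176 0 0 5176
5176 139 139 5176
5176 139 305 5176
5176 139 464 5176
5176 464 464 5176
5245 464 464 5245
5354 464 464 5354
5421 464 464 5421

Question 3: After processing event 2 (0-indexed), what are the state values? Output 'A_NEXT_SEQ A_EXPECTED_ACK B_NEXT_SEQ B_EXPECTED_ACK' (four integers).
After event 0: A_seq=5176 A_ack=0 B_seq=0 B_ack=5176
After event 1: A_seq=5176 A_ack=139 B_seq=139 B_ack=5176
After event 2: A_seq=5176 A_ack=139 B_seq=305 B_ack=5176

5176 139 305 5176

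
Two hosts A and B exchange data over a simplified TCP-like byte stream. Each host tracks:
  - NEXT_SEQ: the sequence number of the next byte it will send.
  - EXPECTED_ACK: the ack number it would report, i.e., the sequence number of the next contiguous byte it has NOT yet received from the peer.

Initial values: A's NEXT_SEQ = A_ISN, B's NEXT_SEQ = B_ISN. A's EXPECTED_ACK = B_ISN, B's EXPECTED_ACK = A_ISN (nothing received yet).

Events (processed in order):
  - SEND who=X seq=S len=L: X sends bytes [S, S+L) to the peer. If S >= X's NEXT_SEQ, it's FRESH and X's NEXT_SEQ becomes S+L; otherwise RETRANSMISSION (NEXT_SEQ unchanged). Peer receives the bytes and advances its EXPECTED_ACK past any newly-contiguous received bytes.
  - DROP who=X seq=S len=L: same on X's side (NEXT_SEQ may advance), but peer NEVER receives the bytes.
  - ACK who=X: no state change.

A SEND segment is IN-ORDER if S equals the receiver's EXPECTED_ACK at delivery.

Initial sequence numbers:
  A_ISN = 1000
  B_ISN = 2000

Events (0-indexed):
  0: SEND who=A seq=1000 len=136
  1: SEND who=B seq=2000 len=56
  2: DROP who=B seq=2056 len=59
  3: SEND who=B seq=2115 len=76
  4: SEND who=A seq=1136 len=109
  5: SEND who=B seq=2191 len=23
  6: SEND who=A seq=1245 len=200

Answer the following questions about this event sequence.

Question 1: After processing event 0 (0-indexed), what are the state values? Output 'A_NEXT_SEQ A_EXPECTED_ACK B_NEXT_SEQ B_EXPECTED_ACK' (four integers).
After event 0: A_seq=1136 A_ack=2000 B_seq=2000 B_ack=1136

1136 2000 2000 1136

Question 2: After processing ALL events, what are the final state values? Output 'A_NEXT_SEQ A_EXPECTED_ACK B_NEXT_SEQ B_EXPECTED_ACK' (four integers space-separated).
After event 0: A_seq=1136 A_ack=2000 B_seq=2000 B_ack=1136
After event 1: A_seq=1136 A_ack=2056 B_seq=2056 B_ack=1136
After event 2: A_seq=1136 A_ack=2056 B_seq=2115 B_ack=1136
After event 3: A_seq=1136 A_ack=2056 B_seq=2191 B_ack=1136
After event 4: A_seq=1245 A_ack=2056 B_seq=2191 B_ack=1245
After event 5: A_seq=1245 A_ack=2056 B_seq=2214 B_ack=1245
After event 6: A_seq=1445 A_ack=2056 B_seq=2214 B_ack=1445

Answer: 1445 2056 2214 1445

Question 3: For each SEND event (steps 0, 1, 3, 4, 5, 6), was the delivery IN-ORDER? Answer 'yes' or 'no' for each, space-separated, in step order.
Answer: yes yes no yes no yes

Derivation:
Step 0: SEND seq=1000 -> in-order
Step 1: SEND seq=2000 -> in-order
Step 3: SEND seq=2115 -> out-of-order
Step 4: SEND seq=1136 -> in-order
Step 5: SEND seq=2191 -> out-of-order
Step 6: SEND seq=1245 -> in-order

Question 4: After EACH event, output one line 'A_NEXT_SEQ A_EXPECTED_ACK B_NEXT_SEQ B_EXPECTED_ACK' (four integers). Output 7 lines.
1136 2000 2000 1136
1136 2056 2056 1136
1136 2056 2115 1136
1136 2056 2191 1136
1245 2056 2191 1245
1245 2056 2214 1245
1445 2056 2214 1445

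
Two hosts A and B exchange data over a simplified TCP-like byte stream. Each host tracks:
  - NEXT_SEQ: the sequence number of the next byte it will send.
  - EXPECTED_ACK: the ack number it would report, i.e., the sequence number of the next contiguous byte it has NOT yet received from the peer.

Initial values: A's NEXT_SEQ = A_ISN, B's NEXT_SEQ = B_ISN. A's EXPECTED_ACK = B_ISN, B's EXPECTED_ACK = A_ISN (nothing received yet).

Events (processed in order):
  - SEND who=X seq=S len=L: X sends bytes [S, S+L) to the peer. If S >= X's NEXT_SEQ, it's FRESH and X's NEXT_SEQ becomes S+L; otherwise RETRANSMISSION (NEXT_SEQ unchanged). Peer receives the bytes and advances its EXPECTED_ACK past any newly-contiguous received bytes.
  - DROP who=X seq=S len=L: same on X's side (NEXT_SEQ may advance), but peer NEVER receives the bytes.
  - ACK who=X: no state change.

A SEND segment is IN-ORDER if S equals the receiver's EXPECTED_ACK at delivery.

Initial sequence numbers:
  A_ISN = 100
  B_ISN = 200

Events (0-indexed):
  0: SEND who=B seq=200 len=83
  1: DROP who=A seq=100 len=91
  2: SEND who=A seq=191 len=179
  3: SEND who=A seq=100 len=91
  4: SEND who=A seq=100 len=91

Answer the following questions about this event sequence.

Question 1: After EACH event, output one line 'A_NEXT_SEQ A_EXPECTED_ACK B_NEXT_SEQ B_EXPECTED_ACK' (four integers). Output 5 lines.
100 283 283 100
191 283 283 100
370 283 283 100
370 283 283 370
370 283 283 370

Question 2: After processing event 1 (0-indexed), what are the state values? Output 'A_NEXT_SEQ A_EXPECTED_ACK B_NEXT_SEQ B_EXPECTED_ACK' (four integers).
After event 0: A_seq=100 A_ack=283 B_seq=283 B_ack=100
After event 1: A_seq=191 A_ack=283 B_seq=283 B_ack=100

191 283 283 100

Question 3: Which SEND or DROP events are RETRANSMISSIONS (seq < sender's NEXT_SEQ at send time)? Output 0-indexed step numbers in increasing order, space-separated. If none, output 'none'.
Answer: 3 4

Derivation:
Step 0: SEND seq=200 -> fresh
Step 1: DROP seq=100 -> fresh
Step 2: SEND seq=191 -> fresh
Step 3: SEND seq=100 -> retransmit
Step 4: SEND seq=100 -> retransmit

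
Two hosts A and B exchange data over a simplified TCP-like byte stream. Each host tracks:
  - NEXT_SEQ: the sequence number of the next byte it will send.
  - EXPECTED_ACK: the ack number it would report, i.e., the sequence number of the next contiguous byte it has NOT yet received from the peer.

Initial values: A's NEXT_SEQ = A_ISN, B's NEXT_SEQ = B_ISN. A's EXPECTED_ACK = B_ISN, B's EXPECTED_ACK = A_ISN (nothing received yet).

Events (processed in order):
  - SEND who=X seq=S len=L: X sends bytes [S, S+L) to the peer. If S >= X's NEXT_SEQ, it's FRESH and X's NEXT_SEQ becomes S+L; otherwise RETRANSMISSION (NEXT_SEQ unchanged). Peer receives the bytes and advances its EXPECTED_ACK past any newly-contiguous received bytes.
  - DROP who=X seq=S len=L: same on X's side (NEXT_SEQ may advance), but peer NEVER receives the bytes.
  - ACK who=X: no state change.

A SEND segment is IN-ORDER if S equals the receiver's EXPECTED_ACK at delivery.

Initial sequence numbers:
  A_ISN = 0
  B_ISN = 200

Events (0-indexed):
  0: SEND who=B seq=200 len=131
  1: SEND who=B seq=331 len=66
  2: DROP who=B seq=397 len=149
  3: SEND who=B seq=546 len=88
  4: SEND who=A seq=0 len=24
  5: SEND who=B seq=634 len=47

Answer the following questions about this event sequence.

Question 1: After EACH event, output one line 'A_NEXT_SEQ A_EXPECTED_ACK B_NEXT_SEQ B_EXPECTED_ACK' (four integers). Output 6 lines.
0 331 331 0
0 397 397 0
0 397 546 0
0 397 634 0
24 397 634 24
24 397 681 24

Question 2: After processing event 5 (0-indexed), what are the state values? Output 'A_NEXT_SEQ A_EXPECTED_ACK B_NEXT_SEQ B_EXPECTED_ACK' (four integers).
After event 0: A_seq=0 A_ack=331 B_seq=331 B_ack=0
After event 1: A_seq=0 A_ack=397 B_seq=397 B_ack=0
After event 2: A_seq=0 A_ack=397 B_seq=546 B_ack=0
After event 3: A_seq=0 A_ack=397 B_seq=634 B_ack=0
After event 4: A_seq=24 A_ack=397 B_seq=634 B_ack=24
After event 5: A_seq=24 A_ack=397 B_seq=681 B_ack=24

24 397 681 24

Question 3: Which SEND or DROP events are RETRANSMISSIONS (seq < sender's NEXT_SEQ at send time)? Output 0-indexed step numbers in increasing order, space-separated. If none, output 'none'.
Step 0: SEND seq=200 -> fresh
Step 1: SEND seq=331 -> fresh
Step 2: DROP seq=397 -> fresh
Step 3: SEND seq=546 -> fresh
Step 4: SEND seq=0 -> fresh
Step 5: SEND seq=634 -> fresh

Answer: none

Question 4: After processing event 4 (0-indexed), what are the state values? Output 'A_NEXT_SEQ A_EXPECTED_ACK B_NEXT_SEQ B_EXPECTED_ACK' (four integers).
After event 0: A_seq=0 A_ack=331 B_seq=331 B_ack=0
After event 1: A_seq=0 A_ack=397 B_seq=397 B_ack=0
After event 2: A_seq=0 A_ack=397 B_seq=546 B_ack=0
After event 3: A_seq=0 A_ack=397 B_seq=634 B_ack=0
After event 4: A_seq=24 A_ack=397 B_seq=634 B_ack=24

24 397 634 24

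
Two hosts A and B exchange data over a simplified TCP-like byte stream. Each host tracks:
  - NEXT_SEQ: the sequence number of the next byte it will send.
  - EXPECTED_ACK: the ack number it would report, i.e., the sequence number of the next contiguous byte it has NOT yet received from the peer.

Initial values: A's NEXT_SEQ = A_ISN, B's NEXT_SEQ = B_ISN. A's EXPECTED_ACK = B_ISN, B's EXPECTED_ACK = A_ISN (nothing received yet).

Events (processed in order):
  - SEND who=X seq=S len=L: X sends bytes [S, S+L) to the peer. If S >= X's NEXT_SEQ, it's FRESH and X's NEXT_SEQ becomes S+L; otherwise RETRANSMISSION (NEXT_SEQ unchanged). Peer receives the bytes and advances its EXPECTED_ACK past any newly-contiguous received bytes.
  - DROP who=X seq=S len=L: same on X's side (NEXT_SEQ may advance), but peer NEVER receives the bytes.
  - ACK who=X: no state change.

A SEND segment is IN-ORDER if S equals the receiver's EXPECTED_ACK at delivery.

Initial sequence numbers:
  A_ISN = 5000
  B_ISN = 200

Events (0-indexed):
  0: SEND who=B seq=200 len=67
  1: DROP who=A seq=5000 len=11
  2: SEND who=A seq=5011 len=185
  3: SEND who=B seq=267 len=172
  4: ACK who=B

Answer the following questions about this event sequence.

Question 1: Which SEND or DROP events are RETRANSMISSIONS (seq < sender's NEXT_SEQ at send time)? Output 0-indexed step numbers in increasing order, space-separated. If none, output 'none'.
Step 0: SEND seq=200 -> fresh
Step 1: DROP seq=5000 -> fresh
Step 2: SEND seq=5011 -> fresh
Step 3: SEND seq=267 -> fresh

Answer: none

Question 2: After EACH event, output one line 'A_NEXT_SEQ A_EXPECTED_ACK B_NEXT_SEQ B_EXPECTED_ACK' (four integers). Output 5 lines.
5000 267 267 5000
5011 267 267 5000
5196 267 267 5000
5196 439 439 5000
5196 439 439 5000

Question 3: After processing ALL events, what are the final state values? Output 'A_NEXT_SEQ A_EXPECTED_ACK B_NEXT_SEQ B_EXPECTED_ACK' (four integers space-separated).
Answer: 5196 439 439 5000

Derivation:
After event 0: A_seq=5000 A_ack=267 B_seq=267 B_ack=5000
After event 1: A_seq=5011 A_ack=267 B_seq=267 B_ack=5000
After event 2: A_seq=5196 A_ack=267 B_seq=267 B_ack=5000
After event 3: A_seq=5196 A_ack=439 B_seq=439 B_ack=5000
After event 4: A_seq=5196 A_ack=439 B_seq=439 B_ack=5000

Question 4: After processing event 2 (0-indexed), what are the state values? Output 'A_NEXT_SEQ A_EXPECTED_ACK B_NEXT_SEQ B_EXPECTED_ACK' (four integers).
After event 0: A_seq=5000 A_ack=267 B_seq=267 B_ack=5000
After event 1: A_seq=5011 A_ack=267 B_seq=267 B_ack=5000
After event 2: A_seq=5196 A_ack=267 B_seq=267 B_ack=5000

5196 267 267 5000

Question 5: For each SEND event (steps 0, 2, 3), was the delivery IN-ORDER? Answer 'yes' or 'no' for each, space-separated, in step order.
Step 0: SEND seq=200 -> in-order
Step 2: SEND seq=5011 -> out-of-order
Step 3: SEND seq=267 -> in-order

Answer: yes no yes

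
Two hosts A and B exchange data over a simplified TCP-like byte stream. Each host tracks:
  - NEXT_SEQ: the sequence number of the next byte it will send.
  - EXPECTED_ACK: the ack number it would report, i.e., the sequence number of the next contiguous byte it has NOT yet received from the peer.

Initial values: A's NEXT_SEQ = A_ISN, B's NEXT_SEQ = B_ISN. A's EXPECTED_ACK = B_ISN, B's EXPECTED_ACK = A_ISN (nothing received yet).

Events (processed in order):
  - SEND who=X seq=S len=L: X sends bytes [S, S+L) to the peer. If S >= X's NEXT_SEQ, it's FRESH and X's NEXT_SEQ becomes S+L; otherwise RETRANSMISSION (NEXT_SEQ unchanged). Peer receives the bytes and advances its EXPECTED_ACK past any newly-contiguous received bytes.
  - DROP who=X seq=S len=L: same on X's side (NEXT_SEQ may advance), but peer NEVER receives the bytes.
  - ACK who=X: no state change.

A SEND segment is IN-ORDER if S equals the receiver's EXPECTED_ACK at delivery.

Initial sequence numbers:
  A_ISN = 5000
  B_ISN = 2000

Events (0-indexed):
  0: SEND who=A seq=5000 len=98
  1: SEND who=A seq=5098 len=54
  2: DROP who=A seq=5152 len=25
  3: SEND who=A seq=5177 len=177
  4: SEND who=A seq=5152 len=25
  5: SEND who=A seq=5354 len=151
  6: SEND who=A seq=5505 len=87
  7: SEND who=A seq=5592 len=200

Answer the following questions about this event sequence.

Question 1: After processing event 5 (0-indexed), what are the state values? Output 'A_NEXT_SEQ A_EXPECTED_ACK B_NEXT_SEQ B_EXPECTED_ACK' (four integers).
After event 0: A_seq=5098 A_ack=2000 B_seq=2000 B_ack=5098
After event 1: A_seq=5152 A_ack=2000 B_seq=2000 B_ack=5152
After event 2: A_seq=5177 A_ack=2000 B_seq=2000 B_ack=5152
After event 3: A_seq=5354 A_ack=2000 B_seq=2000 B_ack=5152
After event 4: A_seq=5354 A_ack=2000 B_seq=2000 B_ack=5354
After event 5: A_seq=5505 A_ack=2000 B_seq=2000 B_ack=5505

5505 2000 2000 5505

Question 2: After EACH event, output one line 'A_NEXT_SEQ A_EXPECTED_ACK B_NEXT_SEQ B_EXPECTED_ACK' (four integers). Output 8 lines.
5098 2000 2000 5098
5152 2000 2000 5152
5177 2000 2000 5152
5354 2000 2000 5152
5354 2000 2000 5354
5505 2000 2000 5505
5592 2000 2000 5592
5792 2000 2000 5792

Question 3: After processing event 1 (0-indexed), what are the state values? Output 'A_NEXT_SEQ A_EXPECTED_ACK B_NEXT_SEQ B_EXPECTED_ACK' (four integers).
After event 0: A_seq=5098 A_ack=2000 B_seq=2000 B_ack=5098
After event 1: A_seq=5152 A_ack=2000 B_seq=2000 B_ack=5152

5152 2000 2000 5152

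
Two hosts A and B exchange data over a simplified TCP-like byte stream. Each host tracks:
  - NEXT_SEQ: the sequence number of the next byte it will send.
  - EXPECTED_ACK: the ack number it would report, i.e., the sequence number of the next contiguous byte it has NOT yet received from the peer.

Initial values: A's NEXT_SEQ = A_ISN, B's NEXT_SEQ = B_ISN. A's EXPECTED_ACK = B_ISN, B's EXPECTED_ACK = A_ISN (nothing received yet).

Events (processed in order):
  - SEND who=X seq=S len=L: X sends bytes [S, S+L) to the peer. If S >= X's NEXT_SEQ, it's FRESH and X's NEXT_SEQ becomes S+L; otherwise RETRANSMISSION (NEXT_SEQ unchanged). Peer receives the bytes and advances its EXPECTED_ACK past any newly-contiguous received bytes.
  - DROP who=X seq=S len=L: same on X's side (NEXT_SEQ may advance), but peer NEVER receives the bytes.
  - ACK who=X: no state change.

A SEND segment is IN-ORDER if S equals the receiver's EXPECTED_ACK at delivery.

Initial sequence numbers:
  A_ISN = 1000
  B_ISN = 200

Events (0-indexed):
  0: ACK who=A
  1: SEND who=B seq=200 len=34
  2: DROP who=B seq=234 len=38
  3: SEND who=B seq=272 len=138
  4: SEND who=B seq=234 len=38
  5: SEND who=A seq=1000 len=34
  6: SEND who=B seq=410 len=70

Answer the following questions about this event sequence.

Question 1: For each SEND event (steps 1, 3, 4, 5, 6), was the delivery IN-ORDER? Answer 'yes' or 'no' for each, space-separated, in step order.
Step 1: SEND seq=200 -> in-order
Step 3: SEND seq=272 -> out-of-order
Step 4: SEND seq=234 -> in-order
Step 5: SEND seq=1000 -> in-order
Step 6: SEND seq=410 -> in-order

Answer: yes no yes yes yes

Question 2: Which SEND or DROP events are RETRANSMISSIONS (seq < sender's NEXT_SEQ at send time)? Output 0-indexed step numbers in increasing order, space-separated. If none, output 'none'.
Answer: 4

Derivation:
Step 1: SEND seq=200 -> fresh
Step 2: DROP seq=234 -> fresh
Step 3: SEND seq=272 -> fresh
Step 4: SEND seq=234 -> retransmit
Step 5: SEND seq=1000 -> fresh
Step 6: SEND seq=410 -> fresh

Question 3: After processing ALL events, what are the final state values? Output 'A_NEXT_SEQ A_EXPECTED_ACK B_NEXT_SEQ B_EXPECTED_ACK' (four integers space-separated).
After event 0: A_seq=1000 A_ack=200 B_seq=200 B_ack=1000
After event 1: A_seq=1000 A_ack=234 B_seq=234 B_ack=1000
After event 2: A_seq=1000 A_ack=234 B_seq=272 B_ack=1000
After event 3: A_seq=1000 A_ack=234 B_seq=410 B_ack=1000
After event 4: A_seq=1000 A_ack=410 B_seq=410 B_ack=1000
After event 5: A_seq=1034 A_ack=410 B_seq=410 B_ack=1034
After event 6: A_seq=1034 A_ack=480 B_seq=480 B_ack=1034

Answer: 1034 480 480 1034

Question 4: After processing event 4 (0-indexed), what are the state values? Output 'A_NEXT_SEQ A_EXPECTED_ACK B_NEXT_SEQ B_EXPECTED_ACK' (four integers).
After event 0: A_seq=1000 A_ack=200 B_seq=200 B_ack=1000
After event 1: A_seq=1000 A_ack=234 B_seq=234 B_ack=1000
After event 2: A_seq=1000 A_ack=234 B_seq=272 B_ack=1000
After event 3: A_seq=1000 A_ack=234 B_seq=410 B_ack=1000
After event 4: A_seq=1000 A_ack=410 B_seq=410 B_ack=1000

1000 410 410 1000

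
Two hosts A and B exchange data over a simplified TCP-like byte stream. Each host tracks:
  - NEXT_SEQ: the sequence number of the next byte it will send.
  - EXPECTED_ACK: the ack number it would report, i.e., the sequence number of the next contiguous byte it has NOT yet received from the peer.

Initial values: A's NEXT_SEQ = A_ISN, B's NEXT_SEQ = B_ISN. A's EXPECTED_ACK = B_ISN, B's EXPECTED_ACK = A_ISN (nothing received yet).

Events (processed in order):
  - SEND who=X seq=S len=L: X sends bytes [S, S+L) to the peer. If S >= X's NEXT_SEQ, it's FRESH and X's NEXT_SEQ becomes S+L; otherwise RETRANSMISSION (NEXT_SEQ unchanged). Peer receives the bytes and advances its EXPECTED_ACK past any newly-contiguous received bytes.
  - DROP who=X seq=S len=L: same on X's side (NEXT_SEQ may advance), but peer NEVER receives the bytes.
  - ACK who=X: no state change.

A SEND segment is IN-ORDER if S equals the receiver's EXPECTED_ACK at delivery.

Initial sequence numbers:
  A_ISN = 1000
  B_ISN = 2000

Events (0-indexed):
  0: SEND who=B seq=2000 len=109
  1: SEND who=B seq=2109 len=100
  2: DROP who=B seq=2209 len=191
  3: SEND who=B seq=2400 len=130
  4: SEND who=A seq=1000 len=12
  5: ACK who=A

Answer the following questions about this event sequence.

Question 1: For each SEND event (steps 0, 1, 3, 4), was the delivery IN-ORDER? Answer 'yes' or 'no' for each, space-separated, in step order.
Step 0: SEND seq=2000 -> in-order
Step 1: SEND seq=2109 -> in-order
Step 3: SEND seq=2400 -> out-of-order
Step 4: SEND seq=1000 -> in-order

Answer: yes yes no yes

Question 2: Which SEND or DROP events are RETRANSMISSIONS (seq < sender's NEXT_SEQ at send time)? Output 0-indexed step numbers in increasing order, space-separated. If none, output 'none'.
Step 0: SEND seq=2000 -> fresh
Step 1: SEND seq=2109 -> fresh
Step 2: DROP seq=2209 -> fresh
Step 3: SEND seq=2400 -> fresh
Step 4: SEND seq=1000 -> fresh

Answer: none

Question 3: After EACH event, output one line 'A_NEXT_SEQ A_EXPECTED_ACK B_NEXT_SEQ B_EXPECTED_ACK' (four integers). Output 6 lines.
1000 2109 2109 1000
1000 2209 2209 1000
1000 2209 2400 1000
1000 2209 2530 1000
1012 2209 2530 1012
1012 2209 2530 1012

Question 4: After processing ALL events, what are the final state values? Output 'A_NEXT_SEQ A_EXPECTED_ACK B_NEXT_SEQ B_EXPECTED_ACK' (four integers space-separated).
After event 0: A_seq=1000 A_ack=2109 B_seq=2109 B_ack=1000
After event 1: A_seq=1000 A_ack=2209 B_seq=2209 B_ack=1000
After event 2: A_seq=1000 A_ack=2209 B_seq=2400 B_ack=1000
After event 3: A_seq=1000 A_ack=2209 B_seq=2530 B_ack=1000
After event 4: A_seq=1012 A_ack=2209 B_seq=2530 B_ack=1012
After event 5: A_seq=1012 A_ack=2209 B_seq=2530 B_ack=1012

Answer: 1012 2209 2530 1012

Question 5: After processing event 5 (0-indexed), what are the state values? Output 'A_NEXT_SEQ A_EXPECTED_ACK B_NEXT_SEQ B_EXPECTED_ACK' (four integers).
After event 0: A_seq=1000 A_ack=2109 B_seq=2109 B_ack=1000
After event 1: A_seq=1000 A_ack=2209 B_seq=2209 B_ack=1000
After event 2: A_seq=1000 A_ack=2209 B_seq=2400 B_ack=1000
After event 3: A_seq=1000 A_ack=2209 B_seq=2530 B_ack=1000
After event 4: A_seq=1012 A_ack=2209 B_seq=2530 B_ack=1012
After event 5: A_seq=1012 A_ack=2209 B_seq=2530 B_ack=1012

1012 2209 2530 1012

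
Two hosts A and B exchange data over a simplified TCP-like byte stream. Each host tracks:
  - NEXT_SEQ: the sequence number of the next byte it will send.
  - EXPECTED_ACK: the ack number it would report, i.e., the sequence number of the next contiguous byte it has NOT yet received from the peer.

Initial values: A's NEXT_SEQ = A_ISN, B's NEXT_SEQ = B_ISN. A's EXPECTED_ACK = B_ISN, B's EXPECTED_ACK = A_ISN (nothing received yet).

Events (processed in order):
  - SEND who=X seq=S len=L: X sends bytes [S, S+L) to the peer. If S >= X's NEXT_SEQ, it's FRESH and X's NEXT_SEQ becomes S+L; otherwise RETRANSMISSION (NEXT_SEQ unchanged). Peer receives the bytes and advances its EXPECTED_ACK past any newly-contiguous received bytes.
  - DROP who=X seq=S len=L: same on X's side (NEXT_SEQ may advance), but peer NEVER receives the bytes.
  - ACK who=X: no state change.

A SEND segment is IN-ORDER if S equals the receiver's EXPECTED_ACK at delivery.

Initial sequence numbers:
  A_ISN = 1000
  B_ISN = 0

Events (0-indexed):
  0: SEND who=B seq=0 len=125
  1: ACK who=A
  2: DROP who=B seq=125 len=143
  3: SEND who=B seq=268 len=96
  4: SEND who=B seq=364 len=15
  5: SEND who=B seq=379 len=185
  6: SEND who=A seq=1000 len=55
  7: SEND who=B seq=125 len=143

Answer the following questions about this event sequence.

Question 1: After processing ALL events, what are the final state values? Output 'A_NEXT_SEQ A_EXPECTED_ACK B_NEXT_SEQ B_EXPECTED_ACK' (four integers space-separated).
Answer: 1055 564 564 1055

Derivation:
After event 0: A_seq=1000 A_ack=125 B_seq=125 B_ack=1000
After event 1: A_seq=1000 A_ack=125 B_seq=125 B_ack=1000
After event 2: A_seq=1000 A_ack=125 B_seq=268 B_ack=1000
After event 3: A_seq=1000 A_ack=125 B_seq=364 B_ack=1000
After event 4: A_seq=1000 A_ack=125 B_seq=379 B_ack=1000
After event 5: A_seq=1000 A_ack=125 B_seq=564 B_ack=1000
After event 6: A_seq=1055 A_ack=125 B_seq=564 B_ack=1055
After event 7: A_seq=1055 A_ack=564 B_seq=564 B_ack=1055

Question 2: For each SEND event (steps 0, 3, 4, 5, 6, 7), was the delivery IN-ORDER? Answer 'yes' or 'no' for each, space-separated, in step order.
Answer: yes no no no yes yes

Derivation:
Step 0: SEND seq=0 -> in-order
Step 3: SEND seq=268 -> out-of-order
Step 4: SEND seq=364 -> out-of-order
Step 5: SEND seq=379 -> out-of-order
Step 6: SEND seq=1000 -> in-order
Step 7: SEND seq=125 -> in-order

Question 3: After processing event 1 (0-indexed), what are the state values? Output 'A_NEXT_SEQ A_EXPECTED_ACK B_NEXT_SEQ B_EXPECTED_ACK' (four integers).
After event 0: A_seq=1000 A_ack=125 B_seq=125 B_ack=1000
After event 1: A_seq=1000 A_ack=125 B_seq=125 B_ack=1000

1000 125 125 1000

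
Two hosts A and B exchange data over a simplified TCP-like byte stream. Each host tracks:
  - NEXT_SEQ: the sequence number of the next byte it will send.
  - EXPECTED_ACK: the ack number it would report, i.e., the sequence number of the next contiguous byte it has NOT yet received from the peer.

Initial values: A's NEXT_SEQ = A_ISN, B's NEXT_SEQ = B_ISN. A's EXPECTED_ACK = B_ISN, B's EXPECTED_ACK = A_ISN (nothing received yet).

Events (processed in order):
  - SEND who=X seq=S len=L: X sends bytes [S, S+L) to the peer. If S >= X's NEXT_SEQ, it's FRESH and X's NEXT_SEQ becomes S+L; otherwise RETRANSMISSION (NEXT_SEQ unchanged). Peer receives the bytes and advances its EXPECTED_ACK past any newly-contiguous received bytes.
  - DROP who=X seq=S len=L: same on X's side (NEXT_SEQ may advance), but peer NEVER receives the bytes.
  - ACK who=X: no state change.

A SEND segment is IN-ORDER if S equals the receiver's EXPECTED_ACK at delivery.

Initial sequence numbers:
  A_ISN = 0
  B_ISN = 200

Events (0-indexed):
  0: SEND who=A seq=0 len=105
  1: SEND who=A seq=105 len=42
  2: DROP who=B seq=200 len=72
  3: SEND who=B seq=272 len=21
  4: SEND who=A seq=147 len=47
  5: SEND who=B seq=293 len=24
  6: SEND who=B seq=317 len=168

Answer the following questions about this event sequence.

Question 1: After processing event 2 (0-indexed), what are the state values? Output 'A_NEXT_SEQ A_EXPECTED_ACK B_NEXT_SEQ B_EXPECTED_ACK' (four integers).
After event 0: A_seq=105 A_ack=200 B_seq=200 B_ack=105
After event 1: A_seq=147 A_ack=200 B_seq=200 B_ack=147
After event 2: A_seq=147 A_ack=200 B_seq=272 B_ack=147

147 200 272 147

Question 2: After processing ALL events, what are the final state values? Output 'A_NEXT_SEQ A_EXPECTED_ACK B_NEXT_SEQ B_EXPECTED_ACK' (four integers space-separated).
After event 0: A_seq=105 A_ack=200 B_seq=200 B_ack=105
After event 1: A_seq=147 A_ack=200 B_seq=200 B_ack=147
After event 2: A_seq=147 A_ack=200 B_seq=272 B_ack=147
After event 3: A_seq=147 A_ack=200 B_seq=293 B_ack=147
After event 4: A_seq=194 A_ack=200 B_seq=293 B_ack=194
After event 5: A_seq=194 A_ack=200 B_seq=317 B_ack=194
After event 6: A_seq=194 A_ack=200 B_seq=485 B_ack=194

Answer: 194 200 485 194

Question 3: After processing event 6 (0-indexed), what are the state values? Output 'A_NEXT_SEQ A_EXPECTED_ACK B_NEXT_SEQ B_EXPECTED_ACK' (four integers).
After event 0: A_seq=105 A_ack=200 B_seq=200 B_ack=105
After event 1: A_seq=147 A_ack=200 B_seq=200 B_ack=147
After event 2: A_seq=147 A_ack=200 B_seq=272 B_ack=147
After event 3: A_seq=147 A_ack=200 B_seq=293 B_ack=147
After event 4: A_seq=194 A_ack=200 B_seq=293 B_ack=194
After event 5: A_seq=194 A_ack=200 B_seq=317 B_ack=194
After event 6: A_seq=194 A_ack=200 B_seq=485 B_ack=194

194 200 485 194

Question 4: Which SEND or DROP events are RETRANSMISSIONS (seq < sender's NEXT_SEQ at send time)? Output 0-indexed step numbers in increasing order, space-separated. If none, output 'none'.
Answer: none

Derivation:
Step 0: SEND seq=0 -> fresh
Step 1: SEND seq=105 -> fresh
Step 2: DROP seq=200 -> fresh
Step 3: SEND seq=272 -> fresh
Step 4: SEND seq=147 -> fresh
Step 5: SEND seq=293 -> fresh
Step 6: SEND seq=317 -> fresh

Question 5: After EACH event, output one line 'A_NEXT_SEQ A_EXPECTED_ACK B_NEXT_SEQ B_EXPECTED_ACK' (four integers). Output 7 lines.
105 200 200 105
147 200 200 147
147 200 272 147
147 200 293 147
194 200 293 194
194 200 317 194
194 200 485 194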